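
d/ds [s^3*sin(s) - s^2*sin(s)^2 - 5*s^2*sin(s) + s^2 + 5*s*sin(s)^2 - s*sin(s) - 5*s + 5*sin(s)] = s^3*cos(s) + 3*s^2*sin(s) - s^2*sin(2*s) - 5*s^2*cos(s) - 10*s*sin(s) + 5*s*sin(2*s) - s*cos(s) + s*cos(2*s) + s - sin(s) + 5*cos(s) - 5*cos(2*s)/2 - 5/2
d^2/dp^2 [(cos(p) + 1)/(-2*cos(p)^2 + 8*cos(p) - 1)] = (-36*sin(p)^4*cos(p) - 32*sin(p)^4 + 104*sin(p)^2 - 64*cos(p) + 9*cos(3*p) + 2*cos(5*p) + 68)/(2*sin(p)^2 + 8*cos(p) - 3)^3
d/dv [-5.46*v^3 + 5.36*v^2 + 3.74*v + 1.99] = -16.38*v^2 + 10.72*v + 3.74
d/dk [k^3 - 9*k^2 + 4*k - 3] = 3*k^2 - 18*k + 4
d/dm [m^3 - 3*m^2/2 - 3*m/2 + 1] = 3*m^2 - 3*m - 3/2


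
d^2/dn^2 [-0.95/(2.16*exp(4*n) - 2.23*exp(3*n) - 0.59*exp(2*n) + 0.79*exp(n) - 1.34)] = (0.95*(8.64*exp(3*n) - 6.69*exp(2*n) - 1.18*exp(n) + 0.79)*(17.28*exp(3*n) - 13.38*exp(2*n) - 2.36*exp(n) + 1.58)*exp(n) + (32.832*exp(3*n) - 19.0665*exp(2*n) - 2.242*exp(n) + 0.7505)*(-2.16*exp(4*n) + 2.23*exp(3*n) + 0.59*exp(2*n) - 0.79*exp(n) + 1.34))*exp(n)/(-2.16*exp(4*n) + 2.23*exp(3*n) + 0.59*exp(2*n) - 0.79*exp(n) + 1.34)^3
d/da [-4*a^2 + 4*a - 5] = 4 - 8*a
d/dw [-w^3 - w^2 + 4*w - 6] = -3*w^2 - 2*w + 4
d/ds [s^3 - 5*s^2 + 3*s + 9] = 3*s^2 - 10*s + 3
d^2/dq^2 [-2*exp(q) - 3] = -2*exp(q)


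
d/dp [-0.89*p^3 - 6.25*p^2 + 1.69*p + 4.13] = -2.67*p^2 - 12.5*p + 1.69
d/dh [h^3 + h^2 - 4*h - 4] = 3*h^2 + 2*h - 4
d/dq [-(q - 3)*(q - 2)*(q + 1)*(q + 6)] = -4*q^3 - 6*q^2 + 46*q - 12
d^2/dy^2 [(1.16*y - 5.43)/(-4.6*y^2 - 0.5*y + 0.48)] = (-(1.16*y - 5.43)*(9.2*y + 0.5)*(18.4*y + 1.0) + (32.016*y - 48.796)*(4.6*y^2 + 0.5*y - 0.48))/(4.6*y^2 + 0.5*y - 0.48)^3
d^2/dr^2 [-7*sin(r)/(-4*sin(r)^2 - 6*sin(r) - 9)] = 7*(-16*sin(r)^5 + 24*sin(r)^4 + 248*sin(r)^3 + 54*sin(r)^2 - 297*sin(r) - 108)/(4*sin(r)^2 + 6*sin(r) + 9)^3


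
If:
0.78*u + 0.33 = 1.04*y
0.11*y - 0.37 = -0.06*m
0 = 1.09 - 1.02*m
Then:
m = 1.07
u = 3.28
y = 2.78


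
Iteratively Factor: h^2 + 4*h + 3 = (h + 1)*(h + 3)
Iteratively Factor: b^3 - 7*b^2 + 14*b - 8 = (b - 4)*(b^2 - 3*b + 2) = (b - 4)*(b - 2)*(b - 1)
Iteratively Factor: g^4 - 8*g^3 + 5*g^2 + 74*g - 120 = (g - 4)*(g^3 - 4*g^2 - 11*g + 30) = (g - 4)*(g - 2)*(g^2 - 2*g - 15) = (g - 4)*(g - 2)*(g + 3)*(g - 5)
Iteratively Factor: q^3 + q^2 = (q + 1)*(q^2) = q*(q + 1)*(q)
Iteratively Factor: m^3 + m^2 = (m + 1)*(m^2) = m*(m + 1)*(m)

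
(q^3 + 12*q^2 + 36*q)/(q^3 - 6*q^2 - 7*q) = (q^2 + 12*q + 36)/(q^2 - 6*q - 7)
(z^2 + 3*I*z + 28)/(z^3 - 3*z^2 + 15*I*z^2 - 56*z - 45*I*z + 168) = (z - 4*I)/(z^2 + z*(-3 + 8*I) - 24*I)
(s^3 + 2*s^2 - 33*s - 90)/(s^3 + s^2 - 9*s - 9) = (s^2 - s - 30)/(s^2 - 2*s - 3)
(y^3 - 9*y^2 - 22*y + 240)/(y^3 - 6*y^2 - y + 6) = (y^2 - 3*y - 40)/(y^2 - 1)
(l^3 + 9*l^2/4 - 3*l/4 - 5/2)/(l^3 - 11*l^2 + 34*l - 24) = (4*l^2 + 13*l + 10)/(4*(l^2 - 10*l + 24))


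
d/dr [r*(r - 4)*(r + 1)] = 3*r^2 - 6*r - 4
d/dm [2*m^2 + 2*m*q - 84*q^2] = 4*m + 2*q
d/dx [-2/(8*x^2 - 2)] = 8*x/(4*x^2 - 1)^2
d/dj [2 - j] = -1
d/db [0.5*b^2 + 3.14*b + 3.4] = 1.0*b + 3.14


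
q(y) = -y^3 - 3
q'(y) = -3*y^2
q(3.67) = -52.43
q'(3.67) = -40.41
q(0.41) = -3.07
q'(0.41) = -0.50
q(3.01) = -30.27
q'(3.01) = -27.18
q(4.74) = -109.50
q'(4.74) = -67.40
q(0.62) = -3.24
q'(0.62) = -1.15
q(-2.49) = 12.44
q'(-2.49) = -18.60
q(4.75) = -110.17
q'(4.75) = -67.69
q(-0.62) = -2.76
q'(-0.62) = -1.15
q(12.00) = -1731.00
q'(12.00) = -432.00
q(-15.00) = 3372.00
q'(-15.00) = -675.00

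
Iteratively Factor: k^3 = (k)*(k^2) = k^2*(k)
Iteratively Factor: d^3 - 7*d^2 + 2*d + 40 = (d - 4)*(d^2 - 3*d - 10) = (d - 4)*(d + 2)*(d - 5)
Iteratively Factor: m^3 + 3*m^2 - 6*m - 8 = (m - 2)*(m^2 + 5*m + 4) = (m - 2)*(m + 4)*(m + 1)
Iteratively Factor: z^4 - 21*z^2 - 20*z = (z + 4)*(z^3 - 4*z^2 - 5*z) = (z + 1)*(z + 4)*(z^2 - 5*z) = (z - 5)*(z + 1)*(z + 4)*(z)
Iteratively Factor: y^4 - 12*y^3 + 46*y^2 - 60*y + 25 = (y - 1)*(y^3 - 11*y^2 + 35*y - 25) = (y - 1)^2*(y^2 - 10*y + 25) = (y - 5)*(y - 1)^2*(y - 5)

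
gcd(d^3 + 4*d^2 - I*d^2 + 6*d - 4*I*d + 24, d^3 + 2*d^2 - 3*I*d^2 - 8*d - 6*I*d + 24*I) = d^2 + d*(4 - 3*I) - 12*I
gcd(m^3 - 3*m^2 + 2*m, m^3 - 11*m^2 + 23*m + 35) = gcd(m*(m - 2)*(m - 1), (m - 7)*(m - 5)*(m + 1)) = 1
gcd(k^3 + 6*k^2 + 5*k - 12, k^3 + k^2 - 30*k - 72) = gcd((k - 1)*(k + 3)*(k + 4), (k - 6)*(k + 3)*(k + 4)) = k^2 + 7*k + 12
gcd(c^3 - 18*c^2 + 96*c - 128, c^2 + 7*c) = 1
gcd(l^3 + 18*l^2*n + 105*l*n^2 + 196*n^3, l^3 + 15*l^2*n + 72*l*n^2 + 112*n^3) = l^2 + 11*l*n + 28*n^2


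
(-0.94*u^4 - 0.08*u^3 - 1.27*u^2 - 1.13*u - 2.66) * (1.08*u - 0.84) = -1.0152*u^5 + 0.7032*u^4 - 1.3044*u^3 - 0.1536*u^2 - 1.9236*u + 2.2344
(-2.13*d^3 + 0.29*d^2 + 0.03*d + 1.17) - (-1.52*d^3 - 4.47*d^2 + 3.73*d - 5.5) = -0.61*d^3 + 4.76*d^2 - 3.7*d + 6.67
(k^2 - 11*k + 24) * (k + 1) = k^3 - 10*k^2 + 13*k + 24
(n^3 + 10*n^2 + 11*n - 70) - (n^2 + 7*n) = n^3 + 9*n^2 + 4*n - 70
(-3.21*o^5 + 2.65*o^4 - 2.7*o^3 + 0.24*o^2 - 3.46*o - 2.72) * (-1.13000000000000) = 3.6273*o^5 - 2.9945*o^4 + 3.051*o^3 - 0.2712*o^2 + 3.9098*o + 3.0736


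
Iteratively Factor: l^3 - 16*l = (l)*(l^2 - 16) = l*(l + 4)*(l - 4)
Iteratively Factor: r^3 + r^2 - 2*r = (r - 1)*(r^2 + 2*r) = (r - 1)*(r + 2)*(r)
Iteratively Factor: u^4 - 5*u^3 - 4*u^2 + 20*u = (u + 2)*(u^3 - 7*u^2 + 10*u) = (u - 2)*(u + 2)*(u^2 - 5*u) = (u - 5)*(u - 2)*(u + 2)*(u)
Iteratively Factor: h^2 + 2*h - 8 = (h - 2)*(h + 4)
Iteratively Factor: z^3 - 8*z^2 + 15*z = (z)*(z^2 - 8*z + 15) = z*(z - 3)*(z - 5)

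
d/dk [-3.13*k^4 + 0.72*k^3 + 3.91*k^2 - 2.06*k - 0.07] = -12.52*k^3 + 2.16*k^2 + 7.82*k - 2.06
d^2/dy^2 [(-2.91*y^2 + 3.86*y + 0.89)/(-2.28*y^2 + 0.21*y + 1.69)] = (-1.4210854715202e-14*y^4 - 37.345032*y^3 + 39.517416*y^2 - 86.68332*y + 12.425136)/(11.852352*y^6 - 3.274992*y^5 - 26.054244*y^4 + 4.845771*y^3 + 19.312137*y^2 - 1.799343*y - 4.826809)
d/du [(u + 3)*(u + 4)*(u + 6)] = 3*u^2 + 26*u + 54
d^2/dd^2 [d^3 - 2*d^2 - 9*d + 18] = 6*d - 4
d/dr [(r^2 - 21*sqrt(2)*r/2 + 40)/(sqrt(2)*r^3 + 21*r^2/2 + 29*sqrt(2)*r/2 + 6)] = (-4*sqrt(2)*r^4 + 168*r^3 + 19*sqrt(2)*r^2 - 3312*r - 2572*sqrt(2))/(8*r^6 + 84*sqrt(2)*r^5 + 673*r^4 + 1266*sqrt(2)*r^3 + 2186*r^2 + 696*sqrt(2)*r + 144)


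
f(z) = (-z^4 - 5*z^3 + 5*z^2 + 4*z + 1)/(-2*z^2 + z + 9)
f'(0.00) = 0.43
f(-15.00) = 71.68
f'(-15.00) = -12.30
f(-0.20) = 0.05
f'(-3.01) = -3.48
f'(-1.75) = -202.74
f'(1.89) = -24.80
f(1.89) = -5.36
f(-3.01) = -7.30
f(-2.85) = -7.92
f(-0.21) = 0.05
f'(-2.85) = -4.41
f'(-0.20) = 0.15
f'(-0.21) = 0.14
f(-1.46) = 5.14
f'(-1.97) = -532.59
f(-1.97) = -48.77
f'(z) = (4*z - 1)*(-z^4 - 5*z^3 + 5*z^2 + 4*z + 1)/(-2*z^2 + z + 9)^2 + (-4*z^3 - 15*z^2 + 10*z + 4)/(-2*z^2 + z + 9) = (4*z^5 + 7*z^4 - 46*z^3 - 122*z^2 + 94*z + 35)/(4*z^4 - 4*z^3 - 35*z^2 + 18*z + 81)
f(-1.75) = 23.76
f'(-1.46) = -19.92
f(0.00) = 0.11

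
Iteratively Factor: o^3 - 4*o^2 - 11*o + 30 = (o + 3)*(o^2 - 7*o + 10) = (o - 2)*(o + 3)*(o - 5)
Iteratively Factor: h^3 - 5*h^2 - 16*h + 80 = (h - 4)*(h^2 - h - 20) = (h - 4)*(h + 4)*(h - 5)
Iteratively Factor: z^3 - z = (z + 1)*(z^2 - z) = (z - 1)*(z + 1)*(z)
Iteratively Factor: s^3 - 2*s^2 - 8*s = (s - 4)*(s^2 + 2*s) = s*(s - 4)*(s + 2)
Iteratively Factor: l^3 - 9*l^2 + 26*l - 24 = (l - 2)*(l^2 - 7*l + 12) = (l - 4)*(l - 2)*(l - 3)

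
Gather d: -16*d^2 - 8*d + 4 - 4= -16*d^2 - 8*d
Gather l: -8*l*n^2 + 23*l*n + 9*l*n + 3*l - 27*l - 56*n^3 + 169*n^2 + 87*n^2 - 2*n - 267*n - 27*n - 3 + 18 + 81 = l*(-8*n^2 + 32*n - 24) - 56*n^3 + 256*n^2 - 296*n + 96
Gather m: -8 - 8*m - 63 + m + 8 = -7*m - 63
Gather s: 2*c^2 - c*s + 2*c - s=2*c^2 + 2*c + s*(-c - 1)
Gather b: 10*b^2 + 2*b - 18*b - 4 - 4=10*b^2 - 16*b - 8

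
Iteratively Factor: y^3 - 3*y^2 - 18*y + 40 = (y + 4)*(y^2 - 7*y + 10) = (y - 2)*(y + 4)*(y - 5)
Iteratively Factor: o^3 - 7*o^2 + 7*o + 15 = (o - 5)*(o^2 - 2*o - 3) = (o - 5)*(o + 1)*(o - 3)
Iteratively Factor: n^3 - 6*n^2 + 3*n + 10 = (n - 2)*(n^2 - 4*n - 5) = (n - 2)*(n + 1)*(n - 5)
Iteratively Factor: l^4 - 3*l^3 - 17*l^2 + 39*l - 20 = (l - 1)*(l^3 - 2*l^2 - 19*l + 20) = (l - 1)^2*(l^2 - l - 20) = (l - 5)*(l - 1)^2*(l + 4)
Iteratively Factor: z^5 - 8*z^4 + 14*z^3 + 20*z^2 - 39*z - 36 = (z - 3)*(z^4 - 5*z^3 - z^2 + 17*z + 12) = (z - 4)*(z - 3)*(z^3 - z^2 - 5*z - 3) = (z - 4)*(z - 3)*(z + 1)*(z^2 - 2*z - 3) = (z - 4)*(z - 3)^2*(z + 1)*(z + 1)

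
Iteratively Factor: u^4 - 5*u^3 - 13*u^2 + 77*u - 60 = (u - 3)*(u^3 - 2*u^2 - 19*u + 20) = (u - 3)*(u + 4)*(u^2 - 6*u + 5) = (u - 3)*(u - 1)*(u + 4)*(u - 5)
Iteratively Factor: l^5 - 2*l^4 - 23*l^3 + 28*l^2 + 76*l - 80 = (l - 2)*(l^4 - 23*l^2 - 18*l + 40) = (l - 5)*(l - 2)*(l^3 + 5*l^2 + 2*l - 8) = (l - 5)*(l - 2)*(l - 1)*(l^2 + 6*l + 8) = (l - 5)*(l - 2)*(l - 1)*(l + 2)*(l + 4)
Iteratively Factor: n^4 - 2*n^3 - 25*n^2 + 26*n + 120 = (n + 4)*(n^3 - 6*n^2 - n + 30) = (n + 2)*(n + 4)*(n^2 - 8*n + 15) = (n - 3)*(n + 2)*(n + 4)*(n - 5)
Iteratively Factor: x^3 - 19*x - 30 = (x + 2)*(x^2 - 2*x - 15) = (x - 5)*(x + 2)*(x + 3)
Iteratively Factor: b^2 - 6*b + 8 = (b - 4)*(b - 2)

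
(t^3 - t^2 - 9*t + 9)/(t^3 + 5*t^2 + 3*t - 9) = (t - 3)/(t + 3)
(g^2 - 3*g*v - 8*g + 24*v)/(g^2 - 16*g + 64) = (g - 3*v)/(g - 8)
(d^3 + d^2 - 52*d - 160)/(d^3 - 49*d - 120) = (d + 4)/(d + 3)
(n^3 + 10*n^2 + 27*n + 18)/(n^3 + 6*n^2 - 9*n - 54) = (n + 1)/(n - 3)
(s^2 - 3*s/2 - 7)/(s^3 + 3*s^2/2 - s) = (2*s - 7)/(s*(2*s - 1))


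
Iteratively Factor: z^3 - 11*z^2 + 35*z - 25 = (z - 5)*(z^2 - 6*z + 5) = (z - 5)^2*(z - 1)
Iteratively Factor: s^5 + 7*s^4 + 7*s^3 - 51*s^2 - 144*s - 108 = (s + 3)*(s^4 + 4*s^3 - 5*s^2 - 36*s - 36) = (s - 3)*(s + 3)*(s^3 + 7*s^2 + 16*s + 12) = (s - 3)*(s + 2)*(s + 3)*(s^2 + 5*s + 6) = (s - 3)*(s + 2)^2*(s + 3)*(s + 3)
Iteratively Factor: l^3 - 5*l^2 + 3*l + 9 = (l - 3)*(l^2 - 2*l - 3) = (l - 3)*(l + 1)*(l - 3)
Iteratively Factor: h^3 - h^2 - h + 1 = (h - 1)*(h^2 - 1) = (h - 1)^2*(h + 1)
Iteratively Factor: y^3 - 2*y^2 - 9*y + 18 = (y - 3)*(y^2 + y - 6) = (y - 3)*(y + 3)*(y - 2)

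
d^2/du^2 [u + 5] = 0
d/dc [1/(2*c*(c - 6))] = (3 - c)/(c^2*(c^2 - 12*c + 36))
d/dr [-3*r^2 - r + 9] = -6*r - 1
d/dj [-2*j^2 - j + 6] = -4*j - 1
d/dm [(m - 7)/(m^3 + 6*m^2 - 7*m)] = (m*(m^2 + 6*m - 7) - (m - 7)*(3*m^2 + 12*m - 7))/(m^2*(m^2 + 6*m - 7)^2)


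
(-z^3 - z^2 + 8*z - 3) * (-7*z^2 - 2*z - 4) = 7*z^5 + 9*z^4 - 50*z^3 + 9*z^2 - 26*z + 12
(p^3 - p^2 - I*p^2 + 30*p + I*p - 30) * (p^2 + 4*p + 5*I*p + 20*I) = p^5 + 3*p^4 + 4*I*p^4 + 31*p^3 + 12*I*p^3 + 105*p^2 + 134*I*p^2 - 140*p + 450*I*p - 600*I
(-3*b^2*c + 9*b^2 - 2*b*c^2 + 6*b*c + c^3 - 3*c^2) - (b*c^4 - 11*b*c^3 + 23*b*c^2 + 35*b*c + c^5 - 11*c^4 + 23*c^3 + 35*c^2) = -3*b^2*c + 9*b^2 - b*c^4 + 11*b*c^3 - 25*b*c^2 - 29*b*c - c^5 + 11*c^4 - 22*c^3 - 38*c^2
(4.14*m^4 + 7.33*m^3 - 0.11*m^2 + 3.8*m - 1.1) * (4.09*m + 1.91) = 16.9326*m^5 + 37.8871*m^4 + 13.5504*m^3 + 15.3319*m^2 + 2.759*m - 2.101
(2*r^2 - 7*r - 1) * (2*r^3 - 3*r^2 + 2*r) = 4*r^5 - 20*r^4 + 23*r^3 - 11*r^2 - 2*r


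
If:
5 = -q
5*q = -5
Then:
No Solution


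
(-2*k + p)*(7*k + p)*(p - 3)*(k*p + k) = -14*k^3*p^2 + 28*k^3*p + 42*k^3 + 5*k^2*p^3 - 10*k^2*p^2 - 15*k^2*p + k*p^4 - 2*k*p^3 - 3*k*p^2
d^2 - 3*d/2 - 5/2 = (d - 5/2)*(d + 1)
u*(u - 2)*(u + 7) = u^3 + 5*u^2 - 14*u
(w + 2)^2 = w^2 + 4*w + 4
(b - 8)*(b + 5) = b^2 - 3*b - 40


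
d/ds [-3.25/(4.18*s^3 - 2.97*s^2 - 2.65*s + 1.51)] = (40.755*s^2 - 19.305*s - 8.6125)/(4.18*s^3 - 2.97*s^2 - 2.65*s + 1.51)^2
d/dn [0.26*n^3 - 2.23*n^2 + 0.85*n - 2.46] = 0.78*n^2 - 4.46*n + 0.85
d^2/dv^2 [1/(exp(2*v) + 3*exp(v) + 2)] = (2*(2*exp(v) + 3)^2*exp(v) - (4*exp(v) + 3)*(exp(2*v) + 3*exp(v) + 2))*exp(v)/(exp(2*v) + 3*exp(v) + 2)^3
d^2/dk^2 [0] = 0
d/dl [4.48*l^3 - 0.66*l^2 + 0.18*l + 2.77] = 13.44*l^2 - 1.32*l + 0.18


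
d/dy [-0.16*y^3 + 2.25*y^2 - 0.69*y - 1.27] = -0.48*y^2 + 4.5*y - 0.69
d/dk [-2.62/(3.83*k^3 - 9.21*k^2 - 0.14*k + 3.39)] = (30.1038*k^2 - 48.2604*k - 0.3668)/(3.83*k^3 - 9.21*k^2 - 0.14*k + 3.39)^2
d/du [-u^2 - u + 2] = -2*u - 1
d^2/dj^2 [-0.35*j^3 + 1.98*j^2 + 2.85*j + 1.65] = 3.96 - 2.1*j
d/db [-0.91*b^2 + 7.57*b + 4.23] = 7.57 - 1.82*b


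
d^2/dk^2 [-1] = 0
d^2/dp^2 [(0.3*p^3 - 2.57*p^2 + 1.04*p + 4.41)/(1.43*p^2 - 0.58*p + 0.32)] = (-7.105427357601e-15*p^4 - 0.0824439999999953*p^3 + 60.830166*p^2 - 24.617028*p - 1.209272)/(2.924207*p^6 - 3.558126*p^5 + 3.40626*p^4 - 1.78756*p^3 + 0.76224*p^2 - 0.178176*p + 0.032768)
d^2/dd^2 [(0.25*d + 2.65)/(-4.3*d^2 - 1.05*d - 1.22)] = (-(0.25*d + 2.65)*(8.6*d + 1.05)*(17.2*d + 2.1) + (6.45*d + 23.315)*(4.3*d^2 + 1.05*d + 1.22))/(4.3*d^2 + 1.05*d + 1.22)^3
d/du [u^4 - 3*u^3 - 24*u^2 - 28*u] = 4*u^3 - 9*u^2 - 48*u - 28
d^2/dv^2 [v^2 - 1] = 2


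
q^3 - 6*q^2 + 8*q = q*(q - 4)*(q - 2)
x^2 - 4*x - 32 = (x - 8)*(x + 4)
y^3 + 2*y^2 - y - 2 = (y - 1)*(y + 1)*(y + 2)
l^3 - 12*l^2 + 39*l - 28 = (l - 7)*(l - 4)*(l - 1)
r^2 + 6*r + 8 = (r + 2)*(r + 4)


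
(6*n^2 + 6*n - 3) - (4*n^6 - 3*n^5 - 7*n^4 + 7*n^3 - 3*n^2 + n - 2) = -4*n^6 + 3*n^5 + 7*n^4 - 7*n^3 + 9*n^2 + 5*n - 1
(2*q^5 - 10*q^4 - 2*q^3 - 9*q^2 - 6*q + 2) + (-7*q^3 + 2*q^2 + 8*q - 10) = 2*q^5 - 10*q^4 - 9*q^3 - 7*q^2 + 2*q - 8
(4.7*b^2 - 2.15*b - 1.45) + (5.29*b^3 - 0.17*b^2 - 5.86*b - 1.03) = 5.29*b^3 + 4.53*b^2 - 8.01*b - 2.48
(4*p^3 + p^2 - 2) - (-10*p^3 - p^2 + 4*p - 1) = 14*p^3 + 2*p^2 - 4*p - 1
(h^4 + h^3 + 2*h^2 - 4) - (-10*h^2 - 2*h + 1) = h^4 + h^3 + 12*h^2 + 2*h - 5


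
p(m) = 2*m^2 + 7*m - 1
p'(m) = 4*m + 7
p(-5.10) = 15.32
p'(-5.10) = -13.40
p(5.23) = 90.32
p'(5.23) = 27.92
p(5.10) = 86.72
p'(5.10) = 27.40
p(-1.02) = -6.06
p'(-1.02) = 2.92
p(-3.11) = -3.43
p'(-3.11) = -5.44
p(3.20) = 41.88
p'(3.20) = 19.80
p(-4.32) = 6.08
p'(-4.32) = -10.28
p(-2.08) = -6.91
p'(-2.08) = -1.32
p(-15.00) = 344.00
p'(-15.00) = -53.00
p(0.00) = -1.00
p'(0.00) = 7.00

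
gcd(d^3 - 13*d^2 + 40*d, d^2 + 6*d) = d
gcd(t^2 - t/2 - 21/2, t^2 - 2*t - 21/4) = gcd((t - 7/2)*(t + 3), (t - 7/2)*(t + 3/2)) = t - 7/2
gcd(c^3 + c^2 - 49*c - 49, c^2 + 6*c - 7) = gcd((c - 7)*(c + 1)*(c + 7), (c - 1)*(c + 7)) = c + 7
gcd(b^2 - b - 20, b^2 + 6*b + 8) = b + 4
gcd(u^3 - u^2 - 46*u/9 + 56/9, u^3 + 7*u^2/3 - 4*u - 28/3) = u^2 + u/3 - 14/3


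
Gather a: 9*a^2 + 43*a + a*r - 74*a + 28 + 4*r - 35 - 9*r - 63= 9*a^2 + a*(r - 31) - 5*r - 70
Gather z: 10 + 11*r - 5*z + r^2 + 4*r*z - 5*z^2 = r^2 + 11*r - 5*z^2 + z*(4*r - 5) + 10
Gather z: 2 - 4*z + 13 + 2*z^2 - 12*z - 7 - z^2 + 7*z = z^2 - 9*z + 8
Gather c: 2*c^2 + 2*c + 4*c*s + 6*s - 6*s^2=2*c^2 + c*(4*s + 2) - 6*s^2 + 6*s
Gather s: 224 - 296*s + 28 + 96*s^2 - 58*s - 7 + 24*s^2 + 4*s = 120*s^2 - 350*s + 245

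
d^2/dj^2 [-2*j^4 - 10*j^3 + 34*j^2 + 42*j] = -24*j^2 - 60*j + 68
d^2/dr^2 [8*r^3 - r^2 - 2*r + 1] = 48*r - 2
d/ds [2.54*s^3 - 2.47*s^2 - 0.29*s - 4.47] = 7.62*s^2 - 4.94*s - 0.29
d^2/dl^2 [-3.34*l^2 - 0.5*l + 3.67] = -6.68000000000000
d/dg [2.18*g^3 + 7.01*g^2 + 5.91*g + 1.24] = 6.54*g^2 + 14.02*g + 5.91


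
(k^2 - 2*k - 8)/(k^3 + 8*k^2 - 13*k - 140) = (k + 2)/(k^2 + 12*k + 35)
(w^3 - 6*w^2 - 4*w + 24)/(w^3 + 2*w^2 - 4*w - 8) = (w - 6)/(w + 2)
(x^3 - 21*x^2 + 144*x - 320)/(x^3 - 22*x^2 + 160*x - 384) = (x - 5)/(x - 6)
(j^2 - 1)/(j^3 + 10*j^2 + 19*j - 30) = (j + 1)/(j^2 + 11*j + 30)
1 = 1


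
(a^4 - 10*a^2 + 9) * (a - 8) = a^5 - 8*a^4 - 10*a^3 + 80*a^2 + 9*a - 72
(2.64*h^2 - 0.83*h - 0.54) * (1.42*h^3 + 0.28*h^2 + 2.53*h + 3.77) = 3.7488*h^5 - 0.4394*h^4 + 5.68*h^3 + 7.7017*h^2 - 4.4953*h - 2.0358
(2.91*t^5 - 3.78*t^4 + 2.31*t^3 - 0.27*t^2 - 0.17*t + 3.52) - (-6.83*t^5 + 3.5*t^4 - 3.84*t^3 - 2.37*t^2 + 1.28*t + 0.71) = 9.74*t^5 - 7.28*t^4 + 6.15*t^3 + 2.1*t^2 - 1.45*t + 2.81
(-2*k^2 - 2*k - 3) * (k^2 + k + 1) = -2*k^4 - 4*k^3 - 7*k^2 - 5*k - 3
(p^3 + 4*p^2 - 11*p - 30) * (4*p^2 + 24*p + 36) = 4*p^5 + 40*p^4 + 88*p^3 - 240*p^2 - 1116*p - 1080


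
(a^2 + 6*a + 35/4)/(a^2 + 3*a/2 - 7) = (a + 5/2)/(a - 2)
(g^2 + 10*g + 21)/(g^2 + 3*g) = (g + 7)/g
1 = 1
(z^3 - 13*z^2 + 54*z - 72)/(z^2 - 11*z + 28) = (z^2 - 9*z + 18)/(z - 7)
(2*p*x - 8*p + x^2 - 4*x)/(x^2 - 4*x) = (2*p + x)/x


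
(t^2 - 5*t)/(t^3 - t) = (t - 5)/(t^2 - 1)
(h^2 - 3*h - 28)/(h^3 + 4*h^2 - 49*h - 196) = 1/(h + 7)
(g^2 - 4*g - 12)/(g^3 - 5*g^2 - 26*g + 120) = (g + 2)/(g^2 + g - 20)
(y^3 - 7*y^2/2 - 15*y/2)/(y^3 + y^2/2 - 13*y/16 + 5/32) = 16*y*(2*y^2 - 7*y - 15)/(32*y^3 + 16*y^2 - 26*y + 5)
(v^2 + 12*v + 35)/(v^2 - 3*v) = (v^2 + 12*v + 35)/(v*(v - 3))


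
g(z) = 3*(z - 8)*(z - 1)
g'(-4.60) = -54.60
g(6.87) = -19.90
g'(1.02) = -20.88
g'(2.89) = -9.66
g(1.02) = -0.42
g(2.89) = -28.97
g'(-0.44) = -29.64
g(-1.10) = 57.33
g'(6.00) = 9.00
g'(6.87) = 14.22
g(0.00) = 24.00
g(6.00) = -30.00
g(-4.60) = 211.68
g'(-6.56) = -66.36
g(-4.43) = 202.48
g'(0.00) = -27.00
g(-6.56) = 330.22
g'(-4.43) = -53.58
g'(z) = 6*z - 27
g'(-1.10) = -33.60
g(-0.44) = 36.46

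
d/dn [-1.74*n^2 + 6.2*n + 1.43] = 6.2 - 3.48*n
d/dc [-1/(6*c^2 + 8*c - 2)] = (3*c + 2)/(3*c^2 + 4*c - 1)^2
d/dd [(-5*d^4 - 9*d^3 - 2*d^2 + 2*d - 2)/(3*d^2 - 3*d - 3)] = (-10*d^5 + 6*d^4 + 38*d^3 + 27*d^2 + 8*d - 4)/(3*(d^4 - 2*d^3 - d^2 + 2*d + 1))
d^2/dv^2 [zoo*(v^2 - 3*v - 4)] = zoo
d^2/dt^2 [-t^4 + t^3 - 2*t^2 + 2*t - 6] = -12*t^2 + 6*t - 4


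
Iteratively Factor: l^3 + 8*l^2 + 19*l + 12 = (l + 3)*(l^2 + 5*l + 4) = (l + 3)*(l + 4)*(l + 1)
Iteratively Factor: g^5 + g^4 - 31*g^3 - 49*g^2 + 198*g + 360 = (g - 3)*(g^4 + 4*g^3 - 19*g^2 - 106*g - 120) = (g - 3)*(g + 4)*(g^3 - 19*g - 30) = (g - 3)*(g + 3)*(g + 4)*(g^2 - 3*g - 10) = (g - 3)*(g + 2)*(g + 3)*(g + 4)*(g - 5)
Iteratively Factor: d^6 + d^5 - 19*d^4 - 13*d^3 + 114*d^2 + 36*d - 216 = (d - 2)*(d^5 + 3*d^4 - 13*d^3 - 39*d^2 + 36*d + 108) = (d - 3)*(d - 2)*(d^4 + 6*d^3 + 5*d^2 - 24*d - 36) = (d - 3)*(d - 2)*(d + 3)*(d^3 + 3*d^2 - 4*d - 12) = (d - 3)*(d - 2)*(d + 2)*(d + 3)*(d^2 + d - 6) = (d - 3)*(d - 2)^2*(d + 2)*(d + 3)*(d + 3)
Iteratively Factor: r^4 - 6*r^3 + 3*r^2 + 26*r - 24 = (r - 3)*(r^3 - 3*r^2 - 6*r + 8) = (r - 3)*(r + 2)*(r^2 - 5*r + 4) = (r - 4)*(r - 3)*(r + 2)*(r - 1)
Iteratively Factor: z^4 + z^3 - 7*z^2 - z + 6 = (z - 1)*(z^3 + 2*z^2 - 5*z - 6) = (z - 1)*(z + 1)*(z^2 + z - 6) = (z - 2)*(z - 1)*(z + 1)*(z + 3)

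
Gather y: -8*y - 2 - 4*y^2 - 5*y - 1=-4*y^2 - 13*y - 3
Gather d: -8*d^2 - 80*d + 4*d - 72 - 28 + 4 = -8*d^2 - 76*d - 96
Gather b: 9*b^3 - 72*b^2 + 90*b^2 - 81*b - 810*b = 9*b^3 + 18*b^2 - 891*b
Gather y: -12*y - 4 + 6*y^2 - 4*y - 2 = 6*y^2 - 16*y - 6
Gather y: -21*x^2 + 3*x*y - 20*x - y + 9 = -21*x^2 - 20*x + y*(3*x - 1) + 9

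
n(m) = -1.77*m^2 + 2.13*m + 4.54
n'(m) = 2.13 - 3.54*m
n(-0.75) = 1.95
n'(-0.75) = 4.78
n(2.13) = 1.05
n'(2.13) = -5.41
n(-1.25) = -0.89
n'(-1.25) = 6.56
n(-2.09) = -7.64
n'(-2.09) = 9.53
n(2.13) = 1.05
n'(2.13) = -5.41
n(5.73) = -41.37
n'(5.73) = -18.15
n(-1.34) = -1.49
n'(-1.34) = 6.87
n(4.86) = -26.91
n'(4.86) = -15.07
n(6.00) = -46.40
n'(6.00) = -19.11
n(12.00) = -224.78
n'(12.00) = -40.35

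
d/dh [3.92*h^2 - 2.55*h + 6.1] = 7.84*h - 2.55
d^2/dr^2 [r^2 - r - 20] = 2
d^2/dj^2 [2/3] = 0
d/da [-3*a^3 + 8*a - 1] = 8 - 9*a^2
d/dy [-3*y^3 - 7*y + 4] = -9*y^2 - 7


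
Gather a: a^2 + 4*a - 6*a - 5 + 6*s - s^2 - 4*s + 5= a^2 - 2*a - s^2 + 2*s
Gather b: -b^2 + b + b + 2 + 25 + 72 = -b^2 + 2*b + 99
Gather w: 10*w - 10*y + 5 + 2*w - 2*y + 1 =12*w - 12*y + 6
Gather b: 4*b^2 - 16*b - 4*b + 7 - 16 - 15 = 4*b^2 - 20*b - 24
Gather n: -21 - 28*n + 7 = -28*n - 14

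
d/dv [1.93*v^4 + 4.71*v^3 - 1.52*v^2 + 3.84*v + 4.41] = 7.72*v^3 + 14.13*v^2 - 3.04*v + 3.84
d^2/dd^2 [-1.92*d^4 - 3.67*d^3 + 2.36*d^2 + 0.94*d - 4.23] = -23.04*d^2 - 22.02*d + 4.72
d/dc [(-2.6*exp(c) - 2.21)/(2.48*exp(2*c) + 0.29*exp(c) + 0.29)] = (6.448*exp(2*c) + 10.9616*exp(c) - 0.1131)*exp(c)/(6.1504*exp(4*c) + 1.4384*exp(3*c) + 1.5225*exp(2*c) + 0.1682*exp(c) + 0.0841)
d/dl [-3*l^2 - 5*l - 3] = -6*l - 5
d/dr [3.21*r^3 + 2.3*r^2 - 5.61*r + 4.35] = 9.63*r^2 + 4.6*r - 5.61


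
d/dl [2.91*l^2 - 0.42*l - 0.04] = 5.82*l - 0.42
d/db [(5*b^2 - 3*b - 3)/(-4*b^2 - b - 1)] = 17*b*(-b - 2)/(16*b^4 + 8*b^3 + 9*b^2 + 2*b + 1)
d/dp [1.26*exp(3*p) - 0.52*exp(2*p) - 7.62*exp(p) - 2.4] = (3.78*exp(2*p) - 1.04*exp(p) - 7.62)*exp(p)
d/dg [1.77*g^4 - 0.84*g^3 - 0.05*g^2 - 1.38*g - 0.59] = 7.08*g^3 - 2.52*g^2 - 0.1*g - 1.38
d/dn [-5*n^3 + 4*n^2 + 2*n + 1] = -15*n^2 + 8*n + 2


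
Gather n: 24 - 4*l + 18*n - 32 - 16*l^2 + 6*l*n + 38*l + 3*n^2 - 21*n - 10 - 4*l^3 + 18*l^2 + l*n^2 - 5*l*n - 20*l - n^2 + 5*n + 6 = -4*l^3 + 2*l^2 + 14*l + n^2*(l + 2) + n*(l + 2) - 12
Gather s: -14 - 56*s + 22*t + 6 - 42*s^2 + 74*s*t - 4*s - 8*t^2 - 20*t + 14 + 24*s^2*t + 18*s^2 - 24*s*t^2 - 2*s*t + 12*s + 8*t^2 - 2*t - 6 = s^2*(24*t - 24) + s*(-24*t^2 + 72*t - 48)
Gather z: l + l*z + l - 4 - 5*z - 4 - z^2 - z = 2*l - z^2 + z*(l - 6) - 8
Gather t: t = t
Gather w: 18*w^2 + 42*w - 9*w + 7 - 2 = 18*w^2 + 33*w + 5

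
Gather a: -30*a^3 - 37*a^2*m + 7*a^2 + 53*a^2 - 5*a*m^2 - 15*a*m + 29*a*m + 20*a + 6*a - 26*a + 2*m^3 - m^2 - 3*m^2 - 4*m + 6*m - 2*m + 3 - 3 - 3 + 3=-30*a^3 + a^2*(60 - 37*m) + a*(-5*m^2 + 14*m) + 2*m^3 - 4*m^2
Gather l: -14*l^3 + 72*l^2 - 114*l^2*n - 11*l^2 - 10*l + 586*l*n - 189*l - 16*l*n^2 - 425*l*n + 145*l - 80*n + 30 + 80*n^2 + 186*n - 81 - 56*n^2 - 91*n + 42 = -14*l^3 + l^2*(61 - 114*n) + l*(-16*n^2 + 161*n - 54) + 24*n^2 + 15*n - 9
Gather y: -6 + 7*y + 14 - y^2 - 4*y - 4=-y^2 + 3*y + 4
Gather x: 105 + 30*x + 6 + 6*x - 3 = 36*x + 108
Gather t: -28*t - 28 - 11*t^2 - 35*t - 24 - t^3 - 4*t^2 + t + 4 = -t^3 - 15*t^2 - 62*t - 48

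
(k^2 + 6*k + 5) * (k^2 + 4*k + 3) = k^4 + 10*k^3 + 32*k^2 + 38*k + 15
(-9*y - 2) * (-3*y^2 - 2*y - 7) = 27*y^3 + 24*y^2 + 67*y + 14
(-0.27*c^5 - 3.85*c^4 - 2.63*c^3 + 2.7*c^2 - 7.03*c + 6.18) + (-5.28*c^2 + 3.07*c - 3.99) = -0.27*c^5 - 3.85*c^4 - 2.63*c^3 - 2.58*c^2 - 3.96*c + 2.19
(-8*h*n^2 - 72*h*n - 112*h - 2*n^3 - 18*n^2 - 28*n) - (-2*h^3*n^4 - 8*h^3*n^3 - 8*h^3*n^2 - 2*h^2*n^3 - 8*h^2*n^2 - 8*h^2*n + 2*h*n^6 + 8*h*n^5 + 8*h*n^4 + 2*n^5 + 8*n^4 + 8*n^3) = 2*h^3*n^4 + 8*h^3*n^3 + 8*h^3*n^2 + 2*h^2*n^3 + 8*h^2*n^2 + 8*h^2*n - 2*h*n^6 - 8*h*n^5 - 8*h*n^4 - 8*h*n^2 - 72*h*n - 112*h - 2*n^5 - 8*n^4 - 10*n^3 - 18*n^2 - 28*n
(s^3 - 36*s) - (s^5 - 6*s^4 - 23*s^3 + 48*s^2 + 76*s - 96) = -s^5 + 6*s^4 + 24*s^3 - 48*s^2 - 112*s + 96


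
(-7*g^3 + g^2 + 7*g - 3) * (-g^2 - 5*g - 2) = 7*g^5 + 34*g^4 + 2*g^3 - 34*g^2 + g + 6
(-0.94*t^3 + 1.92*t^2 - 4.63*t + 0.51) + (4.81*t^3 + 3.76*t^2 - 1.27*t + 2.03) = 3.87*t^3 + 5.68*t^2 - 5.9*t + 2.54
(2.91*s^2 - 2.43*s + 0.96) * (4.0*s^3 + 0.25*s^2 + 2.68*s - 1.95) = 11.64*s^5 - 8.9925*s^4 + 11.0313*s^3 - 11.9469*s^2 + 7.3113*s - 1.872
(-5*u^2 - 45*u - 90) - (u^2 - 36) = -6*u^2 - 45*u - 54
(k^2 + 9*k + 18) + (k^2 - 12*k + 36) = 2*k^2 - 3*k + 54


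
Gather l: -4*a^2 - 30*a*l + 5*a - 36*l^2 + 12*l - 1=-4*a^2 + 5*a - 36*l^2 + l*(12 - 30*a) - 1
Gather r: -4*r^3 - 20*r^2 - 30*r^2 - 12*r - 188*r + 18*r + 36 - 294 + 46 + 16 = -4*r^3 - 50*r^2 - 182*r - 196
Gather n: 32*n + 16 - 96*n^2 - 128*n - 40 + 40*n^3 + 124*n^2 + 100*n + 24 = 40*n^3 + 28*n^2 + 4*n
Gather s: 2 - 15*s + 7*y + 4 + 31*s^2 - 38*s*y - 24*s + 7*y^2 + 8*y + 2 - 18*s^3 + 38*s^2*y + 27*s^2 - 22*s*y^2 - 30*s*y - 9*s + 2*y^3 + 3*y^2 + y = -18*s^3 + s^2*(38*y + 58) + s*(-22*y^2 - 68*y - 48) + 2*y^3 + 10*y^2 + 16*y + 8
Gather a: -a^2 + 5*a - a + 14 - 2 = -a^2 + 4*a + 12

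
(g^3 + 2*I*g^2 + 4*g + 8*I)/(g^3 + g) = (g^3 + 2*I*g^2 + 4*g + 8*I)/(g^3 + g)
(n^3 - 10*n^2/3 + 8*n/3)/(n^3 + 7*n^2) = (3*n^2 - 10*n + 8)/(3*n*(n + 7))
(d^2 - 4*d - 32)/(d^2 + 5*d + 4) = (d - 8)/(d + 1)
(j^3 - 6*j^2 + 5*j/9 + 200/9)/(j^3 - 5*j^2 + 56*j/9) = (3*j^2 - 10*j - 25)/(j*(3*j - 7))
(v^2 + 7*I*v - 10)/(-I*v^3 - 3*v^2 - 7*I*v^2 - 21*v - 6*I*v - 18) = (I*v^2 - 7*v - 10*I)/(v^3 + v^2*(7 - 3*I) + v*(6 - 21*I) - 18*I)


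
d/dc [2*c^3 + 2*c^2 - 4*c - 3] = 6*c^2 + 4*c - 4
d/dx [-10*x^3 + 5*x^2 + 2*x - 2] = -30*x^2 + 10*x + 2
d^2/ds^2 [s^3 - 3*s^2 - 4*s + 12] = 6*s - 6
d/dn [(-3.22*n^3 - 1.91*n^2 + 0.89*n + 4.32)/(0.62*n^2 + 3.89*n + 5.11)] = (-1.9964*n^4 - 25.0516*n^3 - 57.3443*n^2 - 24.877*n - 12.2569)/(0.3844*n^4 + 4.8236*n^3 + 21.4685*n^2 + 39.7558*n + 26.1121)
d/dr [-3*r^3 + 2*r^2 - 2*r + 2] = -9*r^2 + 4*r - 2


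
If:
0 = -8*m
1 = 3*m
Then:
No Solution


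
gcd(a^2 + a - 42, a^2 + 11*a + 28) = a + 7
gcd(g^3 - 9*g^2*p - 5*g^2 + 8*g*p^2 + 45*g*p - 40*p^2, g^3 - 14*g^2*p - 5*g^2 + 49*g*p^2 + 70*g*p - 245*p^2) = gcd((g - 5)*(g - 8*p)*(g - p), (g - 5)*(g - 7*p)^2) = g - 5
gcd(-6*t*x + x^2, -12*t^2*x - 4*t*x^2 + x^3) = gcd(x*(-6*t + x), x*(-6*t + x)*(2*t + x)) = -6*t*x + x^2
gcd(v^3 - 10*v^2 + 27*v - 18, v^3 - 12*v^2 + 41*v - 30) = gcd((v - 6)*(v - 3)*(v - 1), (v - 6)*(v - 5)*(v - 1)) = v^2 - 7*v + 6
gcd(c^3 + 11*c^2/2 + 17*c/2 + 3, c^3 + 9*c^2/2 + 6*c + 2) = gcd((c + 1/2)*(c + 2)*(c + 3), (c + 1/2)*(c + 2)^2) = c^2 + 5*c/2 + 1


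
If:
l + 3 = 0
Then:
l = -3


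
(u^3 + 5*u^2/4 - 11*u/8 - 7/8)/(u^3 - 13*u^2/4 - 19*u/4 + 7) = (u + 1/2)/(u - 4)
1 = 1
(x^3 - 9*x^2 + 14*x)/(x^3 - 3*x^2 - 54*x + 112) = x*(x - 7)/(x^2 - x - 56)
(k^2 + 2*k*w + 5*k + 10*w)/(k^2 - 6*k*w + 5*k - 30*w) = (-k - 2*w)/(-k + 6*w)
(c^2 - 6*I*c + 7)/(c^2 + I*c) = (c - 7*I)/c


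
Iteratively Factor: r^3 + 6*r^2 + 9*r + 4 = (r + 1)*(r^2 + 5*r + 4) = (r + 1)^2*(r + 4)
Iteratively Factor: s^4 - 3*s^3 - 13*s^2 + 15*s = (s - 5)*(s^3 + 2*s^2 - 3*s) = (s - 5)*(s + 3)*(s^2 - s) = (s - 5)*(s - 1)*(s + 3)*(s)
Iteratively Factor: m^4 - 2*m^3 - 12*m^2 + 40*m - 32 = (m - 2)*(m^3 - 12*m + 16) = (m - 2)^2*(m^2 + 2*m - 8) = (m - 2)^2*(m + 4)*(m - 2)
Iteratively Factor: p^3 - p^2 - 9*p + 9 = (p - 1)*(p^2 - 9) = (p - 3)*(p - 1)*(p + 3)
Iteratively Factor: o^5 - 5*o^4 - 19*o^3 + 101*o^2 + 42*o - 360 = (o - 3)*(o^4 - 2*o^3 - 25*o^2 + 26*o + 120) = (o - 3)*(o + 4)*(o^3 - 6*o^2 - o + 30) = (o - 5)*(o - 3)*(o + 4)*(o^2 - o - 6) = (o - 5)*(o - 3)^2*(o + 4)*(o + 2)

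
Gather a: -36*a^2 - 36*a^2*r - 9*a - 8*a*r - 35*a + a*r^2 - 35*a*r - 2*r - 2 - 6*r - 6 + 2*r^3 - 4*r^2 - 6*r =a^2*(-36*r - 36) + a*(r^2 - 43*r - 44) + 2*r^3 - 4*r^2 - 14*r - 8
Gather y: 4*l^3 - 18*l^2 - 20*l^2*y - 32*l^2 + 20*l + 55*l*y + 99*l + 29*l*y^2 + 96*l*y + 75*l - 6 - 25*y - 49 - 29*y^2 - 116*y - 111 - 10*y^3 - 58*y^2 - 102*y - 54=4*l^3 - 50*l^2 + 194*l - 10*y^3 + y^2*(29*l - 87) + y*(-20*l^2 + 151*l - 243) - 220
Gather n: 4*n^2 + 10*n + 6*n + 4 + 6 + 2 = 4*n^2 + 16*n + 12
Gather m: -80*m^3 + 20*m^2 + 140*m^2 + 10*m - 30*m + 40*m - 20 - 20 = -80*m^3 + 160*m^2 + 20*m - 40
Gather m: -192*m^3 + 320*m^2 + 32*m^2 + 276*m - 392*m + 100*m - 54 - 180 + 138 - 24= -192*m^3 + 352*m^2 - 16*m - 120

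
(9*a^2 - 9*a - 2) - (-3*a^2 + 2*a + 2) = 12*a^2 - 11*a - 4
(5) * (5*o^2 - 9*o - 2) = 25*o^2 - 45*o - 10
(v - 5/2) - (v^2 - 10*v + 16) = -v^2 + 11*v - 37/2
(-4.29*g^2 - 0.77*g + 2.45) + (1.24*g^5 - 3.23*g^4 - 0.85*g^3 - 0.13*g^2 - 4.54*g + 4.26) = 1.24*g^5 - 3.23*g^4 - 0.85*g^3 - 4.42*g^2 - 5.31*g + 6.71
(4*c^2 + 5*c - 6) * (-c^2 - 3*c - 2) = -4*c^4 - 17*c^3 - 17*c^2 + 8*c + 12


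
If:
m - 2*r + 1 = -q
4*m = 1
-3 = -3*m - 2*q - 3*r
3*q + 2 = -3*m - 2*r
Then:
No Solution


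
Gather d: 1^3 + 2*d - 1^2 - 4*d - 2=-2*d - 2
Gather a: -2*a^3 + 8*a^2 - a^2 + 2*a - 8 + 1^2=-2*a^3 + 7*a^2 + 2*a - 7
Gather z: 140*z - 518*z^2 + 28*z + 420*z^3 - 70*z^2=420*z^3 - 588*z^2 + 168*z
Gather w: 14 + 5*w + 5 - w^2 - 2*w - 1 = -w^2 + 3*w + 18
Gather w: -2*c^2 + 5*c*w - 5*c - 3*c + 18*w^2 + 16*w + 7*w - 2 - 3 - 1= -2*c^2 - 8*c + 18*w^2 + w*(5*c + 23) - 6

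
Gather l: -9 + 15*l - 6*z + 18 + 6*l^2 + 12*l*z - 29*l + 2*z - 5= 6*l^2 + l*(12*z - 14) - 4*z + 4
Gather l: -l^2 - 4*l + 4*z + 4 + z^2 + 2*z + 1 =-l^2 - 4*l + z^2 + 6*z + 5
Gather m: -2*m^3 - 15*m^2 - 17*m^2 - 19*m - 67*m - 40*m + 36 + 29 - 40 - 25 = -2*m^3 - 32*m^2 - 126*m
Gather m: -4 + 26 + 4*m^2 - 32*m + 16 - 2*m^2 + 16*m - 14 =2*m^2 - 16*m + 24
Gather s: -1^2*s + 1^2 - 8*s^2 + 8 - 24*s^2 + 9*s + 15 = -32*s^2 + 8*s + 24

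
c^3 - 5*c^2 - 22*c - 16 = (c - 8)*(c + 1)*(c + 2)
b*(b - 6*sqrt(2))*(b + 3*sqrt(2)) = b^3 - 3*sqrt(2)*b^2 - 36*b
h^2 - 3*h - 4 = (h - 4)*(h + 1)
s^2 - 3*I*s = s*(s - 3*I)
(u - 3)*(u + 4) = u^2 + u - 12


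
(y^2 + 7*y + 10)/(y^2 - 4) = (y + 5)/(y - 2)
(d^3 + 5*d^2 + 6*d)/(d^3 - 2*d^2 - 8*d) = (d + 3)/(d - 4)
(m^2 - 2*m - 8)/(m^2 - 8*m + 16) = (m + 2)/(m - 4)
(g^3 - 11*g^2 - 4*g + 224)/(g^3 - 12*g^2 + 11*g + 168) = (g + 4)/(g + 3)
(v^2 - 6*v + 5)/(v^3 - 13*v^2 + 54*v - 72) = (v^2 - 6*v + 5)/(v^3 - 13*v^2 + 54*v - 72)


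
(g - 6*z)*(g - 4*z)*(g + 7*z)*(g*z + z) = g^4*z - 3*g^3*z^2 + g^3*z - 46*g^2*z^3 - 3*g^2*z^2 + 168*g*z^4 - 46*g*z^3 + 168*z^4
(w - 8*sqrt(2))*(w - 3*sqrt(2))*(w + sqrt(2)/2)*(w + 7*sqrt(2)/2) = w^4 - 7*sqrt(2)*w^3 - 73*w^2/2 + 307*sqrt(2)*w/2 + 168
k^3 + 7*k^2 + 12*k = k*(k + 3)*(k + 4)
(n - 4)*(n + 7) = n^2 + 3*n - 28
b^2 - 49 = (b - 7)*(b + 7)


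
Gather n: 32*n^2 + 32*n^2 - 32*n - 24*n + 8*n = 64*n^2 - 48*n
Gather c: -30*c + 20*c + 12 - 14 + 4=2 - 10*c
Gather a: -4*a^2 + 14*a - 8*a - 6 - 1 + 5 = -4*a^2 + 6*a - 2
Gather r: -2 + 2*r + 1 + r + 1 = 3*r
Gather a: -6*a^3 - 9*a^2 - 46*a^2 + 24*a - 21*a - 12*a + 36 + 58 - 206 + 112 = -6*a^3 - 55*a^2 - 9*a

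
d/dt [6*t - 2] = 6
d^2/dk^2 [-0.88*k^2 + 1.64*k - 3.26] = -1.76000000000000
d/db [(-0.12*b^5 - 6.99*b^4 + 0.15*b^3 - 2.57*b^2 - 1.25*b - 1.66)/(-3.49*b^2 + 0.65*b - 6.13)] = (1.2564*b^6 + 48.4782*b^5 - 10.476*b^4 + 171.5898*b^3 - 8.7915*b^2 + 19.9214*b + 8.7415)/(12.1801*b^4 - 4.537*b^3 + 43.2099*b^2 - 7.969*b + 37.5769)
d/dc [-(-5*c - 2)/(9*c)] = -2/(9*c^2)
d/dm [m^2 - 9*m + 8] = 2*m - 9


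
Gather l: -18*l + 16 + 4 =20 - 18*l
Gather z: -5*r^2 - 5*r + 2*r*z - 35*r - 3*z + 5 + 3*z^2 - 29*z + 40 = -5*r^2 - 40*r + 3*z^2 + z*(2*r - 32) + 45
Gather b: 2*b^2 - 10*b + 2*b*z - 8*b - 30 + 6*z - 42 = 2*b^2 + b*(2*z - 18) + 6*z - 72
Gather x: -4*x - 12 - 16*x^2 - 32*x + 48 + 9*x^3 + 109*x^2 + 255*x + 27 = 9*x^3 + 93*x^2 + 219*x + 63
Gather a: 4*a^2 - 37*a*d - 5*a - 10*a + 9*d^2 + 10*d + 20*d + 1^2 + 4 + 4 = 4*a^2 + a*(-37*d - 15) + 9*d^2 + 30*d + 9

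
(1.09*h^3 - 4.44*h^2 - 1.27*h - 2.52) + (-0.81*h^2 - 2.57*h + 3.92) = 1.09*h^3 - 5.25*h^2 - 3.84*h + 1.4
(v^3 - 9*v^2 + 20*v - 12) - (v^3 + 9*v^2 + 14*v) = -18*v^2 + 6*v - 12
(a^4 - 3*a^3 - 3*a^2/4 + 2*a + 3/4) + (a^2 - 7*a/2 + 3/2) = a^4 - 3*a^3 + a^2/4 - 3*a/2 + 9/4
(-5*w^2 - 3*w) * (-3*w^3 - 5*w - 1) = 15*w^5 + 9*w^4 + 25*w^3 + 20*w^2 + 3*w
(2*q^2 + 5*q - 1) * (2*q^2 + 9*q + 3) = 4*q^4 + 28*q^3 + 49*q^2 + 6*q - 3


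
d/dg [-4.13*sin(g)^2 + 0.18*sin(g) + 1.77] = (0.18 - 8.26*sin(g))*cos(g)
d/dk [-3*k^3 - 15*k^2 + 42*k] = -9*k^2 - 30*k + 42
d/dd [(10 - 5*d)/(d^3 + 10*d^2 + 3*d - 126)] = 10*(d^3 + 2*d^2 - 20*d + 60)/(d^6 + 20*d^5 + 106*d^4 - 192*d^3 - 2511*d^2 - 756*d + 15876)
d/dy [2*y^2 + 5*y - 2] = 4*y + 5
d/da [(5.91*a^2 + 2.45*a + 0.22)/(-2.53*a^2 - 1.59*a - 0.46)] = (-3.1984*a^2 - 4.324*a - 0.7772)/(6.4009*a^4 + 8.0454*a^3 + 4.8557*a^2 + 1.4628*a + 0.2116)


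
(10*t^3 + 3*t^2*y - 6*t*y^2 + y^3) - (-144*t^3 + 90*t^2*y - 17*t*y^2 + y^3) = 154*t^3 - 87*t^2*y + 11*t*y^2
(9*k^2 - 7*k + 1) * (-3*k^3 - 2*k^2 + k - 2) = -27*k^5 + 3*k^4 + 20*k^3 - 27*k^2 + 15*k - 2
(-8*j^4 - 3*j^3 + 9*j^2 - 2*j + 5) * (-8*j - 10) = 64*j^5 + 104*j^4 - 42*j^3 - 74*j^2 - 20*j - 50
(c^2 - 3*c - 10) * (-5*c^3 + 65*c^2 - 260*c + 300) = -5*c^5 + 80*c^4 - 405*c^3 + 430*c^2 + 1700*c - 3000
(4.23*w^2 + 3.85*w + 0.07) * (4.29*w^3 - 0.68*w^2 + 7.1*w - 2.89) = 18.1467*w^5 + 13.6401*w^4 + 27.7153*w^3 + 15.0627*w^2 - 10.6295*w - 0.2023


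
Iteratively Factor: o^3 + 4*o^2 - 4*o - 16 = (o + 2)*(o^2 + 2*o - 8) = (o - 2)*(o + 2)*(o + 4)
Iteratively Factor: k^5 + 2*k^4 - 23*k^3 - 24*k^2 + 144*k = (k)*(k^4 + 2*k^3 - 23*k^2 - 24*k + 144) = k*(k - 3)*(k^3 + 5*k^2 - 8*k - 48) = k*(k - 3)*(k + 4)*(k^2 + k - 12) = k*(k - 3)^2*(k + 4)*(k + 4)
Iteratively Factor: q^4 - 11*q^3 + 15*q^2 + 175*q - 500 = (q - 5)*(q^3 - 6*q^2 - 15*q + 100) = (q - 5)*(q + 4)*(q^2 - 10*q + 25) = (q - 5)^2*(q + 4)*(q - 5)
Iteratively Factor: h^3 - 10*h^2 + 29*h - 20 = (h - 4)*(h^2 - 6*h + 5) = (h - 5)*(h - 4)*(h - 1)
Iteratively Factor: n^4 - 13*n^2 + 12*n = (n)*(n^3 - 13*n + 12) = n*(n - 1)*(n^2 + n - 12) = n*(n - 3)*(n - 1)*(n + 4)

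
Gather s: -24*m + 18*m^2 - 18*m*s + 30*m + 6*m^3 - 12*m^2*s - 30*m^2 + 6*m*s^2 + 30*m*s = 6*m^3 - 12*m^2 + 6*m*s^2 + 6*m + s*(-12*m^2 + 12*m)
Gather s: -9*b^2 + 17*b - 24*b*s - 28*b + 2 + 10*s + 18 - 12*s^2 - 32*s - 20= -9*b^2 - 11*b - 12*s^2 + s*(-24*b - 22)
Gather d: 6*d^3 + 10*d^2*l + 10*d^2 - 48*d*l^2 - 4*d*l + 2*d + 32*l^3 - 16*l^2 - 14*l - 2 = 6*d^3 + d^2*(10*l + 10) + d*(-48*l^2 - 4*l + 2) + 32*l^3 - 16*l^2 - 14*l - 2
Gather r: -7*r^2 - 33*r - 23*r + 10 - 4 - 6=-7*r^2 - 56*r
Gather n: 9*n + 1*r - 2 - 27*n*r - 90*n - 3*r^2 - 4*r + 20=n*(-27*r - 81) - 3*r^2 - 3*r + 18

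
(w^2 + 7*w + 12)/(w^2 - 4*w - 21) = (w + 4)/(w - 7)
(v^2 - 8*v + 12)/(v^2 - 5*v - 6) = (v - 2)/(v + 1)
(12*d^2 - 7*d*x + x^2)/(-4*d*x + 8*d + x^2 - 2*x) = (-3*d + x)/(x - 2)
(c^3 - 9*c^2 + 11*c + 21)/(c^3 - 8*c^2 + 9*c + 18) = (c - 7)/(c - 6)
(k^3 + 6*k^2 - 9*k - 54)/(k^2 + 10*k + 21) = (k^2 + 3*k - 18)/(k + 7)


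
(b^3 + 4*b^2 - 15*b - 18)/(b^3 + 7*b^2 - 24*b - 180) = (b^2 - 2*b - 3)/(b^2 + b - 30)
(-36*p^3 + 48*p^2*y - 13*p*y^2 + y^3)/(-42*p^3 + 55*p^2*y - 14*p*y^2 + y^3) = (-6*p + y)/(-7*p + y)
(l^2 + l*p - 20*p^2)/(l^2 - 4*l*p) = (l + 5*p)/l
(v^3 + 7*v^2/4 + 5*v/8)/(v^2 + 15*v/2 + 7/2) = v*(4*v + 5)/(4*(v + 7))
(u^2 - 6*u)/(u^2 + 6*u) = (u - 6)/(u + 6)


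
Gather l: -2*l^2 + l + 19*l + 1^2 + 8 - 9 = -2*l^2 + 20*l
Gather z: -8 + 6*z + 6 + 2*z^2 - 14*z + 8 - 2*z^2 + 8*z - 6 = 0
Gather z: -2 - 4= -6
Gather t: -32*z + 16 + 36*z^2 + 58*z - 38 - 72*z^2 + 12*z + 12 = -36*z^2 + 38*z - 10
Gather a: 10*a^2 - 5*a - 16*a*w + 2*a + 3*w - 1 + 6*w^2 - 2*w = 10*a^2 + a*(-16*w - 3) + 6*w^2 + w - 1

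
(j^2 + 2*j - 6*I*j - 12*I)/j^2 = (j^2 + j*(2 - 6*I) - 12*I)/j^2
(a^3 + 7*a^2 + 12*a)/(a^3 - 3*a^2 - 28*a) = (a + 3)/(a - 7)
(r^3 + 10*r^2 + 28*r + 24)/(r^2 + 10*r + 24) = (r^2 + 4*r + 4)/(r + 4)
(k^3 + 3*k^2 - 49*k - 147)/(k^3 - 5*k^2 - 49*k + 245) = (k + 3)/(k - 5)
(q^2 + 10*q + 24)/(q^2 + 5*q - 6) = (q + 4)/(q - 1)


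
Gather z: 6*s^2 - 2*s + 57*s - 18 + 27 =6*s^2 + 55*s + 9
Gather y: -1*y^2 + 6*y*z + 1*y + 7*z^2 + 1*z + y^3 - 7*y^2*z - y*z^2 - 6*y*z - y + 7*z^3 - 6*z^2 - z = y^3 + y^2*(-7*z - 1) - y*z^2 + 7*z^3 + z^2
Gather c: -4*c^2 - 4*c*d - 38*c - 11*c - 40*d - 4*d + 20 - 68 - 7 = -4*c^2 + c*(-4*d - 49) - 44*d - 55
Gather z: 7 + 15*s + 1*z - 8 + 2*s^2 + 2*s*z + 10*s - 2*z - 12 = 2*s^2 + 25*s + z*(2*s - 1) - 13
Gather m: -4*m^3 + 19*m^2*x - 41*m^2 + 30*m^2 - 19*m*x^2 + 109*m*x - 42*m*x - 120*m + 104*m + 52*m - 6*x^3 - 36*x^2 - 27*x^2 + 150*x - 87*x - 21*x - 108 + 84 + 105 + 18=-4*m^3 + m^2*(19*x - 11) + m*(-19*x^2 + 67*x + 36) - 6*x^3 - 63*x^2 + 42*x + 99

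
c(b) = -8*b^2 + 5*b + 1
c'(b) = 5 - 16*b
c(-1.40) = -21.68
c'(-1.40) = 27.40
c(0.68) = 0.70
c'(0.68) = -5.88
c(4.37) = -129.93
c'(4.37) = -64.92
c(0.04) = 1.19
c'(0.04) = 4.36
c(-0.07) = 0.61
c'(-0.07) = 6.12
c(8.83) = -578.60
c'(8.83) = -136.28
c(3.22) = -65.85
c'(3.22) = -46.52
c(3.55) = -82.07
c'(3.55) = -51.80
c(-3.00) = -86.00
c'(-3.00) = 53.00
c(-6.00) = -317.00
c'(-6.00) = 101.00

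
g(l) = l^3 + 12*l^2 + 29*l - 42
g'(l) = 3*l^2 + 24*l + 29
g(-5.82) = -1.45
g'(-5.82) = -9.06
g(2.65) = 137.73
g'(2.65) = 113.67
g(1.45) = 28.33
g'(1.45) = 70.11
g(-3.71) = -35.49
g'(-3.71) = -18.75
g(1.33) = 20.15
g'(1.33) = 66.23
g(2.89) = 166.17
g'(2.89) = 123.42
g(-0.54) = -54.32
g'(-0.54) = 16.91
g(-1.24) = -61.42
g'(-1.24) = 3.85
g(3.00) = 180.00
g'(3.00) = 128.00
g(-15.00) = -1152.00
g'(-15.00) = 344.00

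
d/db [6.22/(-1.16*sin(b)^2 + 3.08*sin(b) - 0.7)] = (14.4304*sin(b) - 19.1576)*cos(b)/(1.16*sin(b)^2 - 3.08*sin(b) + 0.7)^2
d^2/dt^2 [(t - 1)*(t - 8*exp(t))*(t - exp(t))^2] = -10*t^3*exp(t) + 68*t^2*exp(2*t) - 50*t^2*exp(t) + 12*t^2 - 72*t*exp(3*t) + 68*t*exp(2*t) - 20*t*exp(t) - 6*t + 24*exp(3*t) - 34*exp(2*t) + 20*exp(t)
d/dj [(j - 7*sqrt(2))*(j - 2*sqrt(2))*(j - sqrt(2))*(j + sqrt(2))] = 4*j^3 - 27*sqrt(2)*j^2 + 52*j + 18*sqrt(2)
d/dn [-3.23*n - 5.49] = -3.23000000000000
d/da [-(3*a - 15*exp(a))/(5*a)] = 3*(a - 1)*exp(a)/a^2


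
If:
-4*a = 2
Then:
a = -1/2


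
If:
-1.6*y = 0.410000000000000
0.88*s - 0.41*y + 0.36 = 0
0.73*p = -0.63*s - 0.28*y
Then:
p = 0.55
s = -0.53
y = -0.26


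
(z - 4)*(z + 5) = z^2 + z - 20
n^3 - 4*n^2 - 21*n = n*(n - 7)*(n + 3)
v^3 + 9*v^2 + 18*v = v*(v + 3)*(v + 6)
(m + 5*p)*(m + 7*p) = m^2 + 12*m*p + 35*p^2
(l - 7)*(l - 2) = l^2 - 9*l + 14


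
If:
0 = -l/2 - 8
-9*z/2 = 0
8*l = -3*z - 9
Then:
No Solution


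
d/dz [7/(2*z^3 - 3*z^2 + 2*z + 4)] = 14*(-3*z^2 + 3*z - 1)/(2*z^3 - 3*z^2 + 2*z + 4)^2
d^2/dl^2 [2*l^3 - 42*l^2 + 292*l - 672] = 12*l - 84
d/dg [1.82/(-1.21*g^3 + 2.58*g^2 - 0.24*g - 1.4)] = (6.6066*g^2 - 9.3912*g + 0.4368)/(1.21*g^3 - 2.58*g^2 + 0.24*g + 1.4)^2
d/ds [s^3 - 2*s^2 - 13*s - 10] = 3*s^2 - 4*s - 13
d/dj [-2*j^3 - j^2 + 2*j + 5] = -6*j^2 - 2*j + 2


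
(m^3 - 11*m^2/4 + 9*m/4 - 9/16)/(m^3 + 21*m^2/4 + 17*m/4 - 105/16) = (4*m^2 - 8*m + 3)/(4*m^2 + 24*m + 35)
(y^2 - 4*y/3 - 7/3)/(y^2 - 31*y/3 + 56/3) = (y + 1)/(y - 8)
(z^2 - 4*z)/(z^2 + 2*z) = (z - 4)/(z + 2)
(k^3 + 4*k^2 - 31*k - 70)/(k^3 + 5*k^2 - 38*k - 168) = (k^2 - 3*k - 10)/(k^2 - 2*k - 24)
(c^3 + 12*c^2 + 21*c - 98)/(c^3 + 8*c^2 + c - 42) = (c + 7)/(c + 3)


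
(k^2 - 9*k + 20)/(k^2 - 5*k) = (k - 4)/k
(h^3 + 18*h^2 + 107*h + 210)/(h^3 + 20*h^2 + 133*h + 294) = (h + 5)/(h + 7)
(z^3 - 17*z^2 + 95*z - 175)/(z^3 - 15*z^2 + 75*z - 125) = (z - 7)/(z - 5)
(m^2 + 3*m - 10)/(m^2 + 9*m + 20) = (m - 2)/(m + 4)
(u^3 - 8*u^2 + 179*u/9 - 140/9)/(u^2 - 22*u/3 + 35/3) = (3*u^2 - 17*u + 20)/(3*(u - 5))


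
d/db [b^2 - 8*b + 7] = 2*b - 8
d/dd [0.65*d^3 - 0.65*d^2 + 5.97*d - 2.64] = 1.95*d^2 - 1.3*d + 5.97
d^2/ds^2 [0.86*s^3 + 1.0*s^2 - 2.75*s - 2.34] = 5.16*s + 2.0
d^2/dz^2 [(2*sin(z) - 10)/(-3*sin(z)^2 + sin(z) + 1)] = 2*(-9*sin(z)^5 + 177*sin(z)^4 - 45*sin(z)^3 - 204*sin(z)^2 + 102*sin(z) - 42)/(-3*sin(z)^2 + sin(z) + 1)^3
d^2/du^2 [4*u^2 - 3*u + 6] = 8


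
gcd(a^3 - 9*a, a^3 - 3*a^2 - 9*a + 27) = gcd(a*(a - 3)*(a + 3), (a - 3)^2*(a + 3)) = a^2 - 9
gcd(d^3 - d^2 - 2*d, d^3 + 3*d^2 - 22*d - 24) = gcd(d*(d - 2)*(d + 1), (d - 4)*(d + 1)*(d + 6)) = d + 1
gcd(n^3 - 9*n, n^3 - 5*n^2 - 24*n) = n^2 + 3*n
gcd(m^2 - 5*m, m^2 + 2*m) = m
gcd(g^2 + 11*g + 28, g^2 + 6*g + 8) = g + 4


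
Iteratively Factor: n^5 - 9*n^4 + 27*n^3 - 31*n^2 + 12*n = (n - 3)*(n^4 - 6*n^3 + 9*n^2 - 4*n) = n*(n - 3)*(n^3 - 6*n^2 + 9*n - 4) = n*(n - 3)*(n - 1)*(n^2 - 5*n + 4) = n*(n - 4)*(n - 3)*(n - 1)*(n - 1)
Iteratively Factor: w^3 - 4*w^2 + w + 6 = (w - 2)*(w^2 - 2*w - 3) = (w - 2)*(w + 1)*(w - 3)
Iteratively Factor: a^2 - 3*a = (a)*(a - 3)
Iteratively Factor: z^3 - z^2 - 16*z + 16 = (z - 4)*(z^2 + 3*z - 4) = (z - 4)*(z + 4)*(z - 1)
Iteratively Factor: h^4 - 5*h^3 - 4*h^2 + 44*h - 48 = (h - 2)*(h^3 - 3*h^2 - 10*h + 24) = (h - 4)*(h - 2)*(h^2 + h - 6) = (h - 4)*(h - 2)^2*(h + 3)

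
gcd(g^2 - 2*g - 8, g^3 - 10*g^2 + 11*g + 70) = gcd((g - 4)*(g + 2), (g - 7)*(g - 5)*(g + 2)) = g + 2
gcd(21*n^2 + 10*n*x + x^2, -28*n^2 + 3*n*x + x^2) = 7*n + x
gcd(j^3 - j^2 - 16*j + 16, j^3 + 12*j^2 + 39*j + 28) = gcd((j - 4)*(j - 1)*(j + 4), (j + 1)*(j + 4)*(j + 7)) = j + 4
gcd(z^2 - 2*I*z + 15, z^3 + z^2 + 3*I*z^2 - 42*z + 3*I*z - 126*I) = z + 3*I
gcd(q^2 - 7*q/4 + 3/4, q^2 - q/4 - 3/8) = q - 3/4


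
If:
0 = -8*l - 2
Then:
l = -1/4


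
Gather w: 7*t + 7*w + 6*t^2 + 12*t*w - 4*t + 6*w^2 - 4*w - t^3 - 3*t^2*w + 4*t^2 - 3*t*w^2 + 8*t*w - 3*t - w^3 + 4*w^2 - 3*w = -t^3 + 10*t^2 - w^3 + w^2*(10 - 3*t) + w*(-3*t^2 + 20*t)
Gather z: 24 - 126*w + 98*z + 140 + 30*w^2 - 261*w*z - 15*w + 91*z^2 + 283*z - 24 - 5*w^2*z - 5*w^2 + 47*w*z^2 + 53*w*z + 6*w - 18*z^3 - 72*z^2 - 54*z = 25*w^2 - 135*w - 18*z^3 + z^2*(47*w + 19) + z*(-5*w^2 - 208*w + 327) + 140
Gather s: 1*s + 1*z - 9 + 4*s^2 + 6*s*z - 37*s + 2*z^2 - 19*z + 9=4*s^2 + s*(6*z - 36) + 2*z^2 - 18*z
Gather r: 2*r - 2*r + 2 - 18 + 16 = 0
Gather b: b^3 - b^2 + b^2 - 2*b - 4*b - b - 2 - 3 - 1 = b^3 - 7*b - 6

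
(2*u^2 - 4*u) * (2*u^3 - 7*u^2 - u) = 4*u^5 - 22*u^4 + 26*u^3 + 4*u^2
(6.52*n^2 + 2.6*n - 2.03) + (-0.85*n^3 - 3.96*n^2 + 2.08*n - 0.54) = -0.85*n^3 + 2.56*n^2 + 4.68*n - 2.57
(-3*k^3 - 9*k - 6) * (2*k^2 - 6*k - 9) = -6*k^5 + 18*k^4 + 9*k^3 + 42*k^2 + 117*k + 54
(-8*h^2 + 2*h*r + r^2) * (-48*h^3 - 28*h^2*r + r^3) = 384*h^5 + 128*h^4*r - 104*h^3*r^2 - 36*h^2*r^3 + 2*h*r^4 + r^5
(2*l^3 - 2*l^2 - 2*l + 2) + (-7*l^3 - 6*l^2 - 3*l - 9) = -5*l^3 - 8*l^2 - 5*l - 7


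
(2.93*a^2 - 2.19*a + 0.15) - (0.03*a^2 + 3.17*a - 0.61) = 2.9*a^2 - 5.36*a + 0.76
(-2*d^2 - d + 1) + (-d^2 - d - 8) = -3*d^2 - 2*d - 7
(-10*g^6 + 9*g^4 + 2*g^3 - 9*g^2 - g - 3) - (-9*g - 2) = -10*g^6 + 9*g^4 + 2*g^3 - 9*g^2 + 8*g - 1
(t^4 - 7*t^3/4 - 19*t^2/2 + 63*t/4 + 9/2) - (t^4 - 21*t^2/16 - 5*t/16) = -7*t^3/4 - 131*t^2/16 + 257*t/16 + 9/2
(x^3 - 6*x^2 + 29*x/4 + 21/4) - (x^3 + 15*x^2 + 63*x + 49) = -21*x^2 - 223*x/4 - 175/4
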